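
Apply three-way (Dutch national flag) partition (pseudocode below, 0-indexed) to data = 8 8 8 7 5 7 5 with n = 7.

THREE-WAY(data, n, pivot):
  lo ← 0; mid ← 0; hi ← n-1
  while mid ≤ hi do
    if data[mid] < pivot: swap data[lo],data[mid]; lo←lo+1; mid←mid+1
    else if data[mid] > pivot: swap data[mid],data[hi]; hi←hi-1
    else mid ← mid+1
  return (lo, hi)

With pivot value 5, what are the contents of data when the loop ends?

5 5 7 8 7 8 8

lo=0 mid=0 hi=6
8>5: swap(0,6), hi=5 ⇒ 5 8 8 7 5 7 8
5=5: mid=1
8>5: swap(1,5), hi=4 ⇒ 5 7 8 7 5 8 8
7>5: swap(1,4), hi=3 ⇒ 5 5 8 7 7 8 8
5=5: mid=2
8>5: swap(2,3), hi=2 ⇒ 5 5 7 8 7 8 8
7>5: swap(2,2), hi=1 ⇒ 5 5 7 8 7 8 8
done. lo=0 hi=1; data=5 5 7 8 7 8 8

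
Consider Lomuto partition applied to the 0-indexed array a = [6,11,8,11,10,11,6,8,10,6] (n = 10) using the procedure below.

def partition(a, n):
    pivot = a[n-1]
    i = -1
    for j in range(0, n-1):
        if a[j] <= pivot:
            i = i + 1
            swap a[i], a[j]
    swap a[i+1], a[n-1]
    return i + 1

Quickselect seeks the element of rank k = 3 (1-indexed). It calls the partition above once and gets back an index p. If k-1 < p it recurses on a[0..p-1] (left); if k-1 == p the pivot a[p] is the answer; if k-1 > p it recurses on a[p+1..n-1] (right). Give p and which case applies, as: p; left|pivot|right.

2; pivot

pivot=6, i=-1
j=0: 6≤6, i=0, swap(0,0) ⇒ [6,11,8,11,10,11,6,8,10,6]
j=1: 11>6, skip
j=2: 8>6, skip
j=3: 11>6, skip
j=4: 10>6, skip
j=5: 11>6, skip
j=6: 6≤6, i=1, swap(1,6) ⇒ [6,6,8,11,10,11,11,8,10,6]
j=7: 8>6, skip
j=8: 10>6, skip
swap(2,9) ⇒ [6,6,6,11,10,11,11,8,10,8]; return 2
p = 2; k-1 = 2 == 2 ⇒ pivot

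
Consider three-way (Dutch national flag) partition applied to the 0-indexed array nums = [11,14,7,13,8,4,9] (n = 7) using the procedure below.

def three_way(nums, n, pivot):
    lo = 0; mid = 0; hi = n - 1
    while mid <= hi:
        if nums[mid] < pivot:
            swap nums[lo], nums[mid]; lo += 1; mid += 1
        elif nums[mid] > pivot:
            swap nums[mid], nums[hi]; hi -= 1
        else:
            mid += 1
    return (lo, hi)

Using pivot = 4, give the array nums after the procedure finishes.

[4,7,13,8,14,9,11]

pivot = 4; lo=0, mid=0, hi=6
nums[mid]=11>4: swap nums[0],nums[6]; hi=5 → [9,14,7,13,8,4,11]
nums[mid]=9>4: swap nums[0],nums[5]; hi=4 → [4,14,7,13,8,9,11]
nums[mid]=4=4: mid=1
nums[mid]=14>4: swap nums[1],nums[4]; hi=3 → [4,8,7,13,14,9,11]
nums[mid]=8>4: swap nums[1],nums[3]; hi=2 → [4,13,7,8,14,9,11]
nums[mid]=13>4: swap nums[1],nums[2]; hi=1 → [4,7,13,8,14,9,11]
nums[mid]=7>4: swap nums[1],nums[1]; hi=0 → [4,7,13,8,14,9,11]
end: lo=0, hi=0; nums = [4,7,13,8,14,9,11]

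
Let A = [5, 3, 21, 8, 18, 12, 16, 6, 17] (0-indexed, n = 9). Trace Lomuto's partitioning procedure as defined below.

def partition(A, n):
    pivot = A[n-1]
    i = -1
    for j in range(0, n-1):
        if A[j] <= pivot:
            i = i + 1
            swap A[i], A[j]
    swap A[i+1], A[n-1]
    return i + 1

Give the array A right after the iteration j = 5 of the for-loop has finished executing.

[5, 3, 8, 12, 18, 21, 16, 6, 17]

pivot=17, i=-1
j=0: 5≤17, i=0, swap(0,0) ⇒ [5, 3, 21, 8, 18, 12, 16, 6, 17]
j=1: 3≤17, i=1, swap(1,1) ⇒ [5, 3, 21, 8, 18, 12, 16, 6, 17]
j=2: 21>17, skip
j=3: 8≤17, i=2, swap(2,3) ⇒ [5, 3, 8, 21, 18, 12, 16, 6, 17]
j=4: 18>17, skip
j=5: 12≤17, i=3, swap(3,5) ⇒ [5, 3, 8, 12, 18, 21, 16, 6, 17]
(after j=5) A = [5, 3, 8, 12, 18, 21, 16, 6, 17]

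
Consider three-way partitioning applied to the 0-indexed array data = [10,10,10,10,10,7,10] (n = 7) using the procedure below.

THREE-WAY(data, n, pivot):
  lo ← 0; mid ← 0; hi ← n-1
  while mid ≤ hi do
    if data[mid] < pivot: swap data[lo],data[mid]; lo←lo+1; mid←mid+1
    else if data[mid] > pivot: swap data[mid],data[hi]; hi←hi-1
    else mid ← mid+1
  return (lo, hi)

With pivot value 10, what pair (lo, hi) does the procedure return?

(1, 6)

pivot = 10; lo=0, mid=0, hi=6
data[mid]=10=10: mid=1
data[mid]=10=10: mid=2
data[mid]=10=10: mid=3
data[mid]=10=10: mid=4
data[mid]=10=10: mid=5
data[mid]=7<10: swap data[0],data[5]; lo=1,mid=6 → [7,10,10,10,10,10,10]
data[mid]=10=10: mid=7
end: lo=1, hi=6; data = [7,10,10,10,10,10,10]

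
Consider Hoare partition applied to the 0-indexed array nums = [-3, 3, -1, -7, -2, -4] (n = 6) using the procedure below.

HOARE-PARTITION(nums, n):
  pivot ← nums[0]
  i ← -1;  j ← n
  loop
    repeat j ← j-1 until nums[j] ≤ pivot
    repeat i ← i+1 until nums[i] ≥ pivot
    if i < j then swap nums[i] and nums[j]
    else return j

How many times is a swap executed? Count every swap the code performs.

2

pivot=-3
j stops at 5 (-4), i stops at 0 (-3); swap ⇒ [-4, 3, -1, -7, -2, -3]
j stops at 3 (-7), i stops at 1 (3); swap ⇒ [-4, -7, -1, 3, -2, -3]
j stops at 1, i stops at 2; i≥j ⇒ return 1. nums=[-4, -7, -1, 3, -2, -3]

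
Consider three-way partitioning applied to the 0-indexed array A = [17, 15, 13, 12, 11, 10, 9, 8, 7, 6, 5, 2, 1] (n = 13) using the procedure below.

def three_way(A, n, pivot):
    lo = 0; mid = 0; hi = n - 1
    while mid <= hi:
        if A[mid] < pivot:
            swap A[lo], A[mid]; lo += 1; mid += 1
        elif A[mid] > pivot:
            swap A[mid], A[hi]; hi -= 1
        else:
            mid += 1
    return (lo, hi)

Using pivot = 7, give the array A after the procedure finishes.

lo=0 mid=0 hi=12
17>7: swap(0,12), hi=11 ⇒ [1, 15, 13, 12, 11, 10, 9, 8, 7, 6, 5, 2, 17]
1<7: swap(0,0), lo=1 mid=1 ⇒ [1, 15, 13, 12, 11, 10, 9, 8, 7, 6, 5, 2, 17]
15>7: swap(1,11), hi=10 ⇒ [1, 2, 13, 12, 11, 10, 9, 8, 7, 6, 5, 15, 17]
2<7: swap(1,1), lo=2 mid=2 ⇒ [1, 2, 13, 12, 11, 10, 9, 8, 7, 6, 5, 15, 17]
13>7: swap(2,10), hi=9 ⇒ [1, 2, 5, 12, 11, 10, 9, 8, 7, 6, 13, 15, 17]
5<7: swap(2,2), lo=3 mid=3 ⇒ [1, 2, 5, 12, 11, 10, 9, 8, 7, 6, 13, 15, 17]
12>7: swap(3,9), hi=8 ⇒ [1, 2, 5, 6, 11, 10, 9, 8, 7, 12, 13, 15, 17]
6<7: swap(3,3), lo=4 mid=4 ⇒ [1, 2, 5, 6, 11, 10, 9, 8, 7, 12, 13, 15, 17]
11>7: swap(4,8), hi=7 ⇒ [1, 2, 5, 6, 7, 10, 9, 8, 11, 12, 13, 15, 17]
7=7: mid=5
10>7: swap(5,7), hi=6 ⇒ [1, 2, 5, 6, 7, 8, 9, 10, 11, 12, 13, 15, 17]
8>7: swap(5,6), hi=5 ⇒ [1, 2, 5, 6, 7, 9, 8, 10, 11, 12, 13, 15, 17]
9>7: swap(5,5), hi=4 ⇒ [1, 2, 5, 6, 7, 9, 8, 10, 11, 12, 13, 15, 17]
done. lo=4 hi=4; A=[1, 2, 5, 6, 7, 9, 8, 10, 11, 12, 13, 15, 17]

[1, 2, 5, 6, 7, 9, 8, 10, 11, 12, 13, 15, 17]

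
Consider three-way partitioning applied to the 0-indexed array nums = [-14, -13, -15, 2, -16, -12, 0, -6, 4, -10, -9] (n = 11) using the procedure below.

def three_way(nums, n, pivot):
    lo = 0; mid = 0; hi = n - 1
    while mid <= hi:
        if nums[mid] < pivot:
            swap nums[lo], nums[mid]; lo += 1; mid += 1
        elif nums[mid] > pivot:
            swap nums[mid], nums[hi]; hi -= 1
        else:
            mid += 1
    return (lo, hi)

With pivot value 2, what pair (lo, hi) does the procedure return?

pivot = 2; lo=0, mid=0, hi=10
nums[mid]=-14<2: swap nums[0],nums[0]; lo=1,mid=1 → [-14, -13, -15, 2, -16, -12, 0, -6, 4, -10, -9]
nums[mid]=-13<2: swap nums[1],nums[1]; lo=2,mid=2 → [-14, -13, -15, 2, -16, -12, 0, -6, 4, -10, -9]
nums[mid]=-15<2: swap nums[2],nums[2]; lo=3,mid=3 → [-14, -13, -15, 2, -16, -12, 0, -6, 4, -10, -9]
nums[mid]=2=2: mid=4
nums[mid]=-16<2: swap nums[3],nums[4]; lo=4,mid=5 → [-14, -13, -15, -16, 2, -12, 0, -6, 4, -10, -9]
nums[mid]=-12<2: swap nums[4],nums[5]; lo=5,mid=6 → [-14, -13, -15, -16, -12, 2, 0, -6, 4, -10, -9]
nums[mid]=0<2: swap nums[5],nums[6]; lo=6,mid=7 → [-14, -13, -15, -16, -12, 0, 2, -6, 4, -10, -9]
nums[mid]=-6<2: swap nums[6],nums[7]; lo=7,mid=8 → [-14, -13, -15, -16, -12, 0, -6, 2, 4, -10, -9]
nums[mid]=4>2: swap nums[8],nums[10]; hi=9 → [-14, -13, -15, -16, -12, 0, -6, 2, -9, -10, 4]
nums[mid]=-9<2: swap nums[7],nums[8]; lo=8,mid=9 → [-14, -13, -15, -16, -12, 0, -6, -9, 2, -10, 4]
nums[mid]=-10<2: swap nums[8],nums[9]; lo=9,mid=10 → [-14, -13, -15, -16, -12, 0, -6, -9, -10, 2, 4]
end: lo=9, hi=9; nums = [-14, -13, -15, -16, -12, 0, -6, -9, -10, 2, 4]

(9, 9)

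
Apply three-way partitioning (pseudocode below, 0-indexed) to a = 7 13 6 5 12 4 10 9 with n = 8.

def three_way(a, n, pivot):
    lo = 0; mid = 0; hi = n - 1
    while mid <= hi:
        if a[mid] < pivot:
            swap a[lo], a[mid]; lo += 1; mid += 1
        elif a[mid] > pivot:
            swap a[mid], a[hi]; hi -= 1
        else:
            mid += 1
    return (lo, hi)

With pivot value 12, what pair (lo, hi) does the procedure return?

(6, 6)

lo=0 mid=0 hi=7
7<12: swap(0,0), lo=1 mid=1 ⇒ 7 13 6 5 12 4 10 9
13>12: swap(1,7), hi=6 ⇒ 7 9 6 5 12 4 10 13
9<12: swap(1,1), lo=2 mid=2 ⇒ 7 9 6 5 12 4 10 13
6<12: swap(2,2), lo=3 mid=3 ⇒ 7 9 6 5 12 4 10 13
5<12: swap(3,3), lo=4 mid=4 ⇒ 7 9 6 5 12 4 10 13
12=12: mid=5
4<12: swap(4,5), lo=5 mid=6 ⇒ 7 9 6 5 4 12 10 13
10<12: swap(5,6), lo=6 mid=7 ⇒ 7 9 6 5 4 10 12 13
done. lo=6 hi=6; a=7 9 6 5 4 10 12 13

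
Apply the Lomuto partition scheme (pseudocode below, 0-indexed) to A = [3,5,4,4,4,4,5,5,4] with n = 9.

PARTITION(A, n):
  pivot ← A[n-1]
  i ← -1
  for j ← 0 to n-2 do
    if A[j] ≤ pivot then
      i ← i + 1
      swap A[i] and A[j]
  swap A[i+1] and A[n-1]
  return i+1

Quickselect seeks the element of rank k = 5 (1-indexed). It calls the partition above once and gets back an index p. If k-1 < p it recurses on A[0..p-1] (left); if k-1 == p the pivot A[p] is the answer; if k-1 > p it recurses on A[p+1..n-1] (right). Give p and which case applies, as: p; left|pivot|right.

5; left

pivot = A[8] = 4; i = -1
j=0: A[0]=3 ≤ 4 → i=0, swap A[0],A[0] (no change) → [3,5,4,4,4,4,5,5,4]
j=1: A[1]=5 > 4 → no swap
j=2: A[2]=4 ≤ 4 → i=1, swap A[1],A[2] → [3,4,5,4,4,4,5,5,4]
j=3: A[3]=4 ≤ 4 → i=2, swap A[2],A[3] → [3,4,4,5,4,4,5,5,4]
j=4: A[4]=4 ≤ 4 → i=3, swap A[3],A[4] → [3,4,4,4,5,4,5,5,4]
j=5: A[5]=4 ≤ 4 → i=4, swap A[4],A[5] → [3,4,4,4,4,5,5,5,4]
j=6: A[6]=5 > 4 → no swap
j=7: A[7]=5 > 4 → no swap
final swap A[5],A[8] → [3,4,4,4,4,4,5,5,5]; return 5
p = 5; k-1 = 4 < 5 ⇒ left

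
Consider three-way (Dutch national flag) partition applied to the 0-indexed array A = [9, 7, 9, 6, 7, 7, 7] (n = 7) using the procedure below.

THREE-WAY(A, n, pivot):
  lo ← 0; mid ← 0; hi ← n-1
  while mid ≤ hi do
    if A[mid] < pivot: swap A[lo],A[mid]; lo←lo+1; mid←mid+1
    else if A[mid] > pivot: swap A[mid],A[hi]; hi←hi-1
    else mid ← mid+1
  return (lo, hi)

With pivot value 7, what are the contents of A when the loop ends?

lo=0 mid=0 hi=6
9>7: swap(0,6), hi=5 ⇒ [7, 7, 9, 6, 7, 7, 9]
7=7: mid=1
7=7: mid=2
9>7: swap(2,5), hi=4 ⇒ [7, 7, 7, 6, 7, 9, 9]
7=7: mid=3
6<7: swap(0,3), lo=1 mid=4 ⇒ [6, 7, 7, 7, 7, 9, 9]
7=7: mid=5
done. lo=1 hi=4; A=[6, 7, 7, 7, 7, 9, 9]

[6, 7, 7, 7, 7, 9, 9]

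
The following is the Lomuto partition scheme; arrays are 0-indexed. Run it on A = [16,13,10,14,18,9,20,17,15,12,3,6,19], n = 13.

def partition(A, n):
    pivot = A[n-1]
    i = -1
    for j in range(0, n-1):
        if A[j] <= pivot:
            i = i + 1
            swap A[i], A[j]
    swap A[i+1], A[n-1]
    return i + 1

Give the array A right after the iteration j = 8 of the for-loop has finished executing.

pivot=19, i=-1
j=0: 16≤19, i=0, swap(0,0) ⇒ [16,13,10,14,18,9,20,17,15,12,3,6,19]
j=1: 13≤19, i=1, swap(1,1) ⇒ [16,13,10,14,18,9,20,17,15,12,3,6,19]
j=2: 10≤19, i=2, swap(2,2) ⇒ [16,13,10,14,18,9,20,17,15,12,3,6,19]
j=3: 14≤19, i=3, swap(3,3) ⇒ [16,13,10,14,18,9,20,17,15,12,3,6,19]
j=4: 18≤19, i=4, swap(4,4) ⇒ [16,13,10,14,18,9,20,17,15,12,3,6,19]
j=5: 9≤19, i=5, swap(5,5) ⇒ [16,13,10,14,18,9,20,17,15,12,3,6,19]
j=6: 20>19, skip
j=7: 17≤19, i=6, swap(6,7) ⇒ [16,13,10,14,18,9,17,20,15,12,3,6,19]
j=8: 15≤19, i=7, swap(7,8) ⇒ [16,13,10,14,18,9,17,15,20,12,3,6,19]
(after j=8) A = [16,13,10,14,18,9,17,15,20,12,3,6,19]

[16,13,10,14,18,9,17,15,20,12,3,6,19]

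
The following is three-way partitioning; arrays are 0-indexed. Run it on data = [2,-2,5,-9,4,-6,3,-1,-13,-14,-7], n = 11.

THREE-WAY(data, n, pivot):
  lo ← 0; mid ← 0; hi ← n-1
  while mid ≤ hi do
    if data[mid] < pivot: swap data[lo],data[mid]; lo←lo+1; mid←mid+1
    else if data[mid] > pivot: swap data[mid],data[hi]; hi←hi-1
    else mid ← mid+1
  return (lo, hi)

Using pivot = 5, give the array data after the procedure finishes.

[2,-2,-9,4,-6,3,-1,-13,-14,-7,5]

lo=0 mid=0 hi=10
2<5: swap(0,0), lo=1 mid=1 ⇒ [2,-2,5,-9,4,-6,3,-1,-13,-14,-7]
-2<5: swap(1,1), lo=2 mid=2 ⇒ [2,-2,5,-9,4,-6,3,-1,-13,-14,-7]
5=5: mid=3
-9<5: swap(2,3), lo=3 mid=4 ⇒ [2,-2,-9,5,4,-6,3,-1,-13,-14,-7]
4<5: swap(3,4), lo=4 mid=5 ⇒ [2,-2,-9,4,5,-6,3,-1,-13,-14,-7]
-6<5: swap(4,5), lo=5 mid=6 ⇒ [2,-2,-9,4,-6,5,3,-1,-13,-14,-7]
3<5: swap(5,6), lo=6 mid=7 ⇒ [2,-2,-9,4,-6,3,5,-1,-13,-14,-7]
-1<5: swap(6,7), lo=7 mid=8 ⇒ [2,-2,-9,4,-6,3,-1,5,-13,-14,-7]
-13<5: swap(7,8), lo=8 mid=9 ⇒ [2,-2,-9,4,-6,3,-1,-13,5,-14,-7]
-14<5: swap(8,9), lo=9 mid=10 ⇒ [2,-2,-9,4,-6,3,-1,-13,-14,5,-7]
-7<5: swap(9,10), lo=10 mid=11 ⇒ [2,-2,-9,4,-6,3,-1,-13,-14,-7,5]
done. lo=10 hi=10; data=[2,-2,-9,4,-6,3,-1,-13,-14,-7,5]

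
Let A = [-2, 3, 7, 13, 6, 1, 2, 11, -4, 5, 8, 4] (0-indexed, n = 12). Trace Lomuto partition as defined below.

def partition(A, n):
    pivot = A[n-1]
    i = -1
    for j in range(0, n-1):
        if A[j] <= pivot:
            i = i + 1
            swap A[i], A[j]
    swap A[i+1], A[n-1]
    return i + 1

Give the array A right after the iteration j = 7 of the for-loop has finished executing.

pivot = A[11] = 4; i = -1
j=0: A[0]=-2 ≤ 4 → i=0, swap A[0],A[0] (no change) → [-2, 3, 7, 13, 6, 1, 2, 11, -4, 5, 8, 4]
j=1: A[1]=3 ≤ 4 → i=1, swap A[1],A[1] (no change) → [-2, 3, 7, 13, 6, 1, 2, 11, -4, 5, 8, 4]
j=2: A[2]=7 > 4 → no swap
j=3: A[3]=13 > 4 → no swap
j=4: A[4]=6 > 4 → no swap
j=5: A[5]=1 ≤ 4 → i=2, swap A[2],A[5] → [-2, 3, 1, 13, 6, 7, 2, 11, -4, 5, 8, 4]
j=6: A[6]=2 ≤ 4 → i=3, swap A[3],A[6] → [-2, 3, 1, 2, 6, 7, 13, 11, -4, 5, 8, 4]
j=7: A[7]=11 > 4 → no swap
(after j=7) A = [-2, 3, 1, 2, 6, 7, 13, 11, -4, 5, 8, 4]

[-2, 3, 1, 2, 6, 7, 13, 11, -4, 5, 8, 4]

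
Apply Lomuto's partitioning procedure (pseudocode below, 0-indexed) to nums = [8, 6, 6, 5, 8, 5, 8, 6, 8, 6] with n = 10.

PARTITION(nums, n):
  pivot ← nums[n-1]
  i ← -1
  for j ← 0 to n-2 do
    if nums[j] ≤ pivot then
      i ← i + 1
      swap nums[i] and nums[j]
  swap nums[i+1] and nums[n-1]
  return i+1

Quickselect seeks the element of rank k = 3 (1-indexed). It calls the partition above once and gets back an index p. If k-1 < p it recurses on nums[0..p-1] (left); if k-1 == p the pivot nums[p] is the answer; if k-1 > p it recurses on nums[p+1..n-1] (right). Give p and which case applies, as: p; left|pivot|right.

pivot = nums[9] = 6; i = -1
j=0: nums[0]=8 > 6 → no swap
j=1: nums[1]=6 ≤ 6 → i=0, swap nums[0],nums[1] → [6, 8, 6, 5, 8, 5, 8, 6, 8, 6]
j=2: nums[2]=6 ≤ 6 → i=1, swap nums[1],nums[2] → [6, 6, 8, 5, 8, 5, 8, 6, 8, 6]
j=3: nums[3]=5 ≤ 6 → i=2, swap nums[2],nums[3] → [6, 6, 5, 8, 8, 5, 8, 6, 8, 6]
j=4: nums[4]=8 > 6 → no swap
j=5: nums[5]=5 ≤ 6 → i=3, swap nums[3],nums[5] → [6, 6, 5, 5, 8, 8, 8, 6, 8, 6]
j=6: nums[6]=8 > 6 → no swap
j=7: nums[7]=6 ≤ 6 → i=4, swap nums[4],nums[7] → [6, 6, 5, 5, 6, 8, 8, 8, 8, 6]
j=8: nums[8]=8 > 6 → no swap
final swap nums[5],nums[9] → [6, 6, 5, 5, 6, 6, 8, 8, 8, 8]; return 5
p = 5; k-1 = 2 < 5 ⇒ left

5; left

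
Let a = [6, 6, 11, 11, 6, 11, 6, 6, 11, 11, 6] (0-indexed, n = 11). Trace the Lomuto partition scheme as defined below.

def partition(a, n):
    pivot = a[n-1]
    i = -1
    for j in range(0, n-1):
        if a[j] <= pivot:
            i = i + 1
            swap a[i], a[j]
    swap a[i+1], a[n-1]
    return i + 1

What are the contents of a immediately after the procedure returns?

pivot = a[10] = 6; i = -1
j=0: a[0]=6 ≤ 6 → i=0, swap a[0],a[0] (no change) → [6, 6, 11, 11, 6, 11, 6, 6, 11, 11, 6]
j=1: a[1]=6 ≤ 6 → i=1, swap a[1],a[1] (no change) → [6, 6, 11, 11, 6, 11, 6, 6, 11, 11, 6]
j=2: a[2]=11 > 6 → no swap
j=3: a[3]=11 > 6 → no swap
j=4: a[4]=6 ≤ 6 → i=2, swap a[2],a[4] → [6, 6, 6, 11, 11, 11, 6, 6, 11, 11, 6]
j=5: a[5]=11 > 6 → no swap
j=6: a[6]=6 ≤ 6 → i=3, swap a[3],a[6] → [6, 6, 6, 6, 11, 11, 11, 6, 11, 11, 6]
j=7: a[7]=6 ≤ 6 → i=4, swap a[4],a[7] → [6, 6, 6, 6, 6, 11, 11, 11, 11, 11, 6]
j=8: a[8]=11 > 6 → no swap
j=9: a[9]=11 > 6 → no swap
final swap a[5],a[10] → [6, 6, 6, 6, 6, 6, 11, 11, 11, 11, 11]; return 5

[6, 6, 6, 6, 6, 6, 11, 11, 11, 11, 11]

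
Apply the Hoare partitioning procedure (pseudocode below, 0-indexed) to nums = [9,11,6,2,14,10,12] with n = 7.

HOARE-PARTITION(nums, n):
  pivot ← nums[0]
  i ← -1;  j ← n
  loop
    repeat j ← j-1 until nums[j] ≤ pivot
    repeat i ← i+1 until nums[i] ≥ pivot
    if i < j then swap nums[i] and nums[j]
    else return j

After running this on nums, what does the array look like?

pivot = nums[0] = 9; i = -1, j = 7
j→3 (nums[3]=2≤9), i→0 (nums[0]=9≥9); i<j, swap → [2,11,6,9,14,10,12]
j→2 (nums[2]=6≤9), i→1 (nums[1]=11≥9); i<j, swap → [2,6,11,9,14,10,12]
j→1, i→2; i≥j, return j=1. nums = [2,6,11,9,14,10,12]

[2,6,11,9,14,10,12]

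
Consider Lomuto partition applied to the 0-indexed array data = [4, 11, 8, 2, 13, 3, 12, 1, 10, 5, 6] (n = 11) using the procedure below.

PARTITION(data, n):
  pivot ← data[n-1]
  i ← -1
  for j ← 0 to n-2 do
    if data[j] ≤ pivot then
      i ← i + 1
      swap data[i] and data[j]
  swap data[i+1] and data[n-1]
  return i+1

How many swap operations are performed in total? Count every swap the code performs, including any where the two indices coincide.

6

pivot=6, i=-1
j=0: 4≤6, i=0, swap(0,0) ⇒ [4, 11, 8, 2, 13, 3, 12, 1, 10, 5, 6]
j=1: 11>6, skip
j=2: 8>6, skip
j=3: 2≤6, i=1, swap(1,3) ⇒ [4, 2, 8, 11, 13, 3, 12, 1, 10, 5, 6]
j=4: 13>6, skip
j=5: 3≤6, i=2, swap(2,5) ⇒ [4, 2, 3, 11, 13, 8, 12, 1, 10, 5, 6]
j=6: 12>6, skip
j=7: 1≤6, i=3, swap(3,7) ⇒ [4, 2, 3, 1, 13, 8, 12, 11, 10, 5, 6]
j=8: 10>6, skip
j=9: 5≤6, i=4, swap(4,9) ⇒ [4, 2, 3, 1, 5, 8, 12, 11, 10, 13, 6]
swap(5,10) ⇒ [4, 2, 3, 1, 5, 6, 12, 11, 10, 13, 8]; return 5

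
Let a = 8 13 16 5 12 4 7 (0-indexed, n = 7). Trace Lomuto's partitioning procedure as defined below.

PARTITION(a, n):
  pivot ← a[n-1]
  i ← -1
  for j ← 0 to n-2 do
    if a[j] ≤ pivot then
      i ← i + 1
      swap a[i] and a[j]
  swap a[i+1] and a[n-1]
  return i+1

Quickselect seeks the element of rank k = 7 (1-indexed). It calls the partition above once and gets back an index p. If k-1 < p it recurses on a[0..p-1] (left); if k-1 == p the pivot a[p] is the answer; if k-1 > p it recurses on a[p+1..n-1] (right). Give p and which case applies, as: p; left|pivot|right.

pivot=7, i=-1
j=0: 8>7, skip
j=1: 13>7, skip
j=2: 16>7, skip
j=3: 5≤7, i=0, swap(0,3) ⇒ 5 13 16 8 12 4 7
j=4: 12>7, skip
j=5: 4≤7, i=1, swap(1,5) ⇒ 5 4 16 8 12 13 7
swap(2,6) ⇒ 5 4 7 8 12 13 16; return 2
p = 2; k-1 = 6 > 2 ⇒ right

2; right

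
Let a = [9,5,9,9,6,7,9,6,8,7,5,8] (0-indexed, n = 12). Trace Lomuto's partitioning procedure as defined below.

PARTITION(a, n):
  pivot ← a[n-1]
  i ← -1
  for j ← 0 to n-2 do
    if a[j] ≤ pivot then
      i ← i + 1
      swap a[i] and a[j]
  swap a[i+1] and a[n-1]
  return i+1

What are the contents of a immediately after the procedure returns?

pivot=8, i=-1
j=0: 9>8, skip
j=1: 5≤8, i=0, swap(0,1) ⇒ [5,9,9,9,6,7,9,6,8,7,5,8]
j=2: 9>8, skip
j=3: 9>8, skip
j=4: 6≤8, i=1, swap(1,4) ⇒ [5,6,9,9,9,7,9,6,8,7,5,8]
j=5: 7≤8, i=2, swap(2,5) ⇒ [5,6,7,9,9,9,9,6,8,7,5,8]
j=6: 9>8, skip
j=7: 6≤8, i=3, swap(3,7) ⇒ [5,6,7,6,9,9,9,9,8,7,5,8]
j=8: 8≤8, i=4, swap(4,8) ⇒ [5,6,7,6,8,9,9,9,9,7,5,8]
j=9: 7≤8, i=5, swap(5,9) ⇒ [5,6,7,6,8,7,9,9,9,9,5,8]
j=10: 5≤8, i=6, swap(6,10) ⇒ [5,6,7,6,8,7,5,9,9,9,9,8]
swap(7,11) ⇒ [5,6,7,6,8,7,5,8,9,9,9,9]; return 7

[5,6,7,6,8,7,5,8,9,9,9,9]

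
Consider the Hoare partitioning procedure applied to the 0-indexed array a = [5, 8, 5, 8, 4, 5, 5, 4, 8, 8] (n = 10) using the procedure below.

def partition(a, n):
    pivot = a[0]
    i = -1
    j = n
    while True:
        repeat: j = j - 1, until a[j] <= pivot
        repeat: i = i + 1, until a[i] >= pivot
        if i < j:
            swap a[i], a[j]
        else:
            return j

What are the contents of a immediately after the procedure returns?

[4, 5, 5, 4, 8, 5, 8, 5, 8, 8]

pivot = a[0] = 5; i = -1, j = 10
j→7 (a[7]=4≤5), i→0 (a[0]=5≥5); i<j, swap → [4, 8, 5, 8, 4, 5, 5, 5, 8, 8]
j→6 (a[6]=5≤5), i→1 (a[1]=8≥5); i<j, swap → [4, 5, 5, 8, 4, 5, 8, 5, 8, 8]
j→5 (a[5]=5≤5), i→2 (a[2]=5≥5); i<j, swap → [4, 5, 5, 8, 4, 5, 8, 5, 8, 8]
j→4 (a[4]=4≤5), i→3 (a[3]=8≥5); i<j, swap → [4, 5, 5, 4, 8, 5, 8, 5, 8, 8]
j→3, i→4; i≥j, return j=3. a = [4, 5, 5, 4, 8, 5, 8, 5, 8, 8]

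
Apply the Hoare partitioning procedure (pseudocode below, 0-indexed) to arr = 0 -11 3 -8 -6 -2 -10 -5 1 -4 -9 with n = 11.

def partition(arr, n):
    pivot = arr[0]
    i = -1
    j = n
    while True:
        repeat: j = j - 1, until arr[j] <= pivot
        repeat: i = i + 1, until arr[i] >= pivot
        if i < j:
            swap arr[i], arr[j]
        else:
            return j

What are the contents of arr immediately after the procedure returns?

-9 -11 -4 -8 -6 -2 -10 -5 1 3 0

pivot=0
j stops at 10 (-9), i stops at 0 (0); swap ⇒ -9 -11 3 -8 -6 -2 -10 -5 1 -4 0
j stops at 9 (-4), i stops at 2 (3); swap ⇒ -9 -11 -4 -8 -6 -2 -10 -5 1 3 0
j stops at 7, i stops at 8; i≥j ⇒ return 7. arr=-9 -11 -4 -8 -6 -2 -10 -5 1 3 0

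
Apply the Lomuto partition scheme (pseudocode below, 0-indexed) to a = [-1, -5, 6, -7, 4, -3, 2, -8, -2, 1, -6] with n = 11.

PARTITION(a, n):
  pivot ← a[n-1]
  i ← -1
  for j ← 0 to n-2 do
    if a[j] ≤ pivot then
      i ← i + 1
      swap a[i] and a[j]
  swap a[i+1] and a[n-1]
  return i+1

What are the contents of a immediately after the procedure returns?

pivot=-6, i=-1
j=0: -1>-6, skip
j=1: -5>-6, skip
j=2: 6>-6, skip
j=3: -7≤-6, i=0, swap(0,3) ⇒ [-7, -5, 6, -1, 4, -3, 2, -8, -2, 1, -6]
j=4: 4>-6, skip
j=5: -3>-6, skip
j=6: 2>-6, skip
j=7: -8≤-6, i=1, swap(1,7) ⇒ [-7, -8, 6, -1, 4, -3, 2, -5, -2, 1, -6]
j=8: -2>-6, skip
j=9: 1>-6, skip
swap(2,10) ⇒ [-7, -8, -6, -1, 4, -3, 2, -5, -2, 1, 6]; return 2

[-7, -8, -6, -1, 4, -3, 2, -5, -2, 1, 6]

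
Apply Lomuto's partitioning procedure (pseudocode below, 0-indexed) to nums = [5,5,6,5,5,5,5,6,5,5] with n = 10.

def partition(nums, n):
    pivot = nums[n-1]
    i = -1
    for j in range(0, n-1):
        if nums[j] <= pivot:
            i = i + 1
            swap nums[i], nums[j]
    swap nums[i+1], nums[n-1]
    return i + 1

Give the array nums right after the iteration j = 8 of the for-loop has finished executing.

[5,5,5,5,5,5,5,6,6,5]

pivot = nums[9] = 5; i = -1
j=0: nums[0]=5 ≤ 5 → i=0, swap nums[0],nums[0] (no change) → [5,5,6,5,5,5,5,6,5,5]
j=1: nums[1]=5 ≤ 5 → i=1, swap nums[1],nums[1] (no change) → [5,5,6,5,5,5,5,6,5,5]
j=2: nums[2]=6 > 5 → no swap
j=3: nums[3]=5 ≤ 5 → i=2, swap nums[2],nums[3] → [5,5,5,6,5,5,5,6,5,5]
j=4: nums[4]=5 ≤ 5 → i=3, swap nums[3],nums[4] → [5,5,5,5,6,5,5,6,5,5]
j=5: nums[5]=5 ≤ 5 → i=4, swap nums[4],nums[5] → [5,5,5,5,5,6,5,6,5,5]
j=6: nums[6]=5 ≤ 5 → i=5, swap nums[5],nums[6] → [5,5,5,5,5,5,6,6,5,5]
j=7: nums[7]=6 > 5 → no swap
j=8: nums[8]=5 ≤ 5 → i=6, swap nums[6],nums[8] → [5,5,5,5,5,5,5,6,6,5]
(after j=8) nums = [5,5,5,5,5,5,5,6,6,5]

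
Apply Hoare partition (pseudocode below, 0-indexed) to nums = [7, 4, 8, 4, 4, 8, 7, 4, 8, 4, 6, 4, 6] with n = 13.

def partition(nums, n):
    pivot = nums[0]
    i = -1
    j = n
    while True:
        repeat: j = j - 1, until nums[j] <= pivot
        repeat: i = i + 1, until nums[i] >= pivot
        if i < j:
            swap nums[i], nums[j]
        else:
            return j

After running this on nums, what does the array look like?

[6, 4, 4, 4, 4, 6, 4, 4, 8, 7, 8, 8, 7]

pivot = nums[0] = 7; i = -1, j = 13
j→12 (nums[12]=6≤7), i→0 (nums[0]=7≥7); i<j, swap → [6, 4, 8, 4, 4, 8, 7, 4, 8, 4, 6, 4, 7]
j→11 (nums[11]=4≤7), i→2 (nums[2]=8≥7); i<j, swap → [6, 4, 4, 4, 4, 8, 7, 4, 8, 4, 6, 8, 7]
j→10 (nums[10]=6≤7), i→5 (nums[5]=8≥7); i<j, swap → [6, 4, 4, 4, 4, 6, 7, 4, 8, 4, 8, 8, 7]
j→9 (nums[9]=4≤7), i→6 (nums[6]=7≥7); i<j, swap → [6, 4, 4, 4, 4, 6, 4, 4, 8, 7, 8, 8, 7]
j→7, i→8; i≥j, return j=7. nums = [6, 4, 4, 4, 4, 6, 4, 4, 8, 7, 8, 8, 7]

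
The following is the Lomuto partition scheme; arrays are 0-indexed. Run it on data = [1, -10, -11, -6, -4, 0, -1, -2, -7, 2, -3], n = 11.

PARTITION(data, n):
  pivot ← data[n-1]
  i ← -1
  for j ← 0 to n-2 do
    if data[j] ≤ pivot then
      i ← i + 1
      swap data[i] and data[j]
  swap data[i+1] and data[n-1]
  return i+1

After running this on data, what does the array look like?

[-10, -11, -6, -4, -7, -3, -1, -2, 1, 2, 0]

pivot=-3, i=-1
j=0: 1>-3, skip
j=1: -10≤-3, i=0, swap(0,1) ⇒ [-10, 1, -11, -6, -4, 0, -1, -2, -7, 2, -3]
j=2: -11≤-3, i=1, swap(1,2) ⇒ [-10, -11, 1, -6, -4, 0, -1, -2, -7, 2, -3]
j=3: -6≤-3, i=2, swap(2,3) ⇒ [-10, -11, -6, 1, -4, 0, -1, -2, -7, 2, -3]
j=4: -4≤-3, i=3, swap(3,4) ⇒ [-10, -11, -6, -4, 1, 0, -1, -2, -7, 2, -3]
j=5: 0>-3, skip
j=6: -1>-3, skip
j=7: -2>-3, skip
j=8: -7≤-3, i=4, swap(4,8) ⇒ [-10, -11, -6, -4, -7, 0, -1, -2, 1, 2, -3]
j=9: 2>-3, skip
swap(5,10) ⇒ [-10, -11, -6, -4, -7, -3, -1, -2, 1, 2, 0]; return 5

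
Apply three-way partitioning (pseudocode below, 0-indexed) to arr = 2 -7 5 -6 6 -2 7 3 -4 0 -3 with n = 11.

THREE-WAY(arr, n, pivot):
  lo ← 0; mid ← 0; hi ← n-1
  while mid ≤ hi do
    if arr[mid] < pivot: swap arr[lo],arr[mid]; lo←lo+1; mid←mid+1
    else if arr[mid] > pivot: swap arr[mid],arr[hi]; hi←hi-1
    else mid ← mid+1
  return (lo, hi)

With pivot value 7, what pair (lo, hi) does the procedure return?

(10, 10)

lo=0 mid=0 hi=10
2<7: swap(0,0), lo=1 mid=1 ⇒ 2 -7 5 -6 6 -2 7 3 -4 0 -3
-7<7: swap(1,1), lo=2 mid=2 ⇒ 2 -7 5 -6 6 -2 7 3 -4 0 -3
5<7: swap(2,2), lo=3 mid=3 ⇒ 2 -7 5 -6 6 -2 7 3 -4 0 -3
-6<7: swap(3,3), lo=4 mid=4 ⇒ 2 -7 5 -6 6 -2 7 3 -4 0 -3
6<7: swap(4,4), lo=5 mid=5 ⇒ 2 -7 5 -6 6 -2 7 3 -4 0 -3
-2<7: swap(5,5), lo=6 mid=6 ⇒ 2 -7 5 -6 6 -2 7 3 -4 0 -3
7=7: mid=7
3<7: swap(6,7), lo=7 mid=8 ⇒ 2 -7 5 -6 6 -2 3 7 -4 0 -3
-4<7: swap(7,8), lo=8 mid=9 ⇒ 2 -7 5 -6 6 -2 3 -4 7 0 -3
0<7: swap(8,9), lo=9 mid=10 ⇒ 2 -7 5 -6 6 -2 3 -4 0 7 -3
-3<7: swap(9,10), lo=10 mid=11 ⇒ 2 -7 5 -6 6 -2 3 -4 0 -3 7
done. lo=10 hi=10; arr=2 -7 5 -6 6 -2 3 -4 0 -3 7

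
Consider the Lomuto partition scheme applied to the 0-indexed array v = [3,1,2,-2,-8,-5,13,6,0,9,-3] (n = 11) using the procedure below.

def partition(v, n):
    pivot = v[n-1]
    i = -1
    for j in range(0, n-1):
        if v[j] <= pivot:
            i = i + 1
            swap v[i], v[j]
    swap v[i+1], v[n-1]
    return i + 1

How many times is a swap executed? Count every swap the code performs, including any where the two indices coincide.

3

pivot = v[10] = -3; i = -1
j=0: v[0]=3 > -3 → no swap
j=1: v[1]=1 > -3 → no swap
j=2: v[2]=2 > -3 → no swap
j=3: v[3]=-2 > -3 → no swap
j=4: v[4]=-8 ≤ -3 → i=0, swap v[0],v[4] → [-8,1,2,-2,3,-5,13,6,0,9,-3]
j=5: v[5]=-5 ≤ -3 → i=1, swap v[1],v[5] → [-8,-5,2,-2,3,1,13,6,0,9,-3]
j=6: v[6]=13 > -3 → no swap
j=7: v[7]=6 > -3 → no swap
j=8: v[8]=0 > -3 → no swap
j=9: v[9]=9 > -3 → no swap
final swap v[2],v[10] → [-8,-5,-3,-2,3,1,13,6,0,9,2]; return 2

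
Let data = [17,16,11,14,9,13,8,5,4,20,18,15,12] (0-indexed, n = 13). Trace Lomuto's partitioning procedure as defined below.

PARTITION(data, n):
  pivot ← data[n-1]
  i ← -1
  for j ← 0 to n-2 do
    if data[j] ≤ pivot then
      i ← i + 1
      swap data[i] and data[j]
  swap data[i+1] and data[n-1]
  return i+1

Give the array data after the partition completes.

[11,9,8,5,4,12,17,14,16,20,18,15,13]

pivot=12, i=-1
j=0: 17>12, skip
j=1: 16>12, skip
j=2: 11≤12, i=0, swap(0,2) ⇒ [11,16,17,14,9,13,8,5,4,20,18,15,12]
j=3: 14>12, skip
j=4: 9≤12, i=1, swap(1,4) ⇒ [11,9,17,14,16,13,8,5,4,20,18,15,12]
j=5: 13>12, skip
j=6: 8≤12, i=2, swap(2,6) ⇒ [11,9,8,14,16,13,17,5,4,20,18,15,12]
j=7: 5≤12, i=3, swap(3,7) ⇒ [11,9,8,5,16,13,17,14,4,20,18,15,12]
j=8: 4≤12, i=4, swap(4,8) ⇒ [11,9,8,5,4,13,17,14,16,20,18,15,12]
j=9: 20>12, skip
j=10: 18>12, skip
j=11: 15>12, skip
swap(5,12) ⇒ [11,9,8,5,4,12,17,14,16,20,18,15,13]; return 5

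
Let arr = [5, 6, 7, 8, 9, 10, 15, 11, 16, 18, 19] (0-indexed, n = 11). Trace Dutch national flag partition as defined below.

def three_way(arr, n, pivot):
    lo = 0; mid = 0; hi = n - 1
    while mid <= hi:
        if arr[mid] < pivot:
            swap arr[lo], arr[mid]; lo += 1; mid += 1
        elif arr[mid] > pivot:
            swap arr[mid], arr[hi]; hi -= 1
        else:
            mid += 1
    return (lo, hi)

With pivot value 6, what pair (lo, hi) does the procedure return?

(1, 1)

pivot = 6; lo=0, mid=0, hi=10
arr[mid]=5<6: swap arr[0],arr[0]; lo=1,mid=1 → [5, 6, 7, 8, 9, 10, 15, 11, 16, 18, 19]
arr[mid]=6=6: mid=2
arr[mid]=7>6: swap arr[2],arr[10]; hi=9 → [5, 6, 19, 8, 9, 10, 15, 11, 16, 18, 7]
arr[mid]=19>6: swap arr[2],arr[9]; hi=8 → [5, 6, 18, 8, 9, 10, 15, 11, 16, 19, 7]
arr[mid]=18>6: swap arr[2],arr[8]; hi=7 → [5, 6, 16, 8, 9, 10, 15, 11, 18, 19, 7]
arr[mid]=16>6: swap arr[2],arr[7]; hi=6 → [5, 6, 11, 8, 9, 10, 15, 16, 18, 19, 7]
arr[mid]=11>6: swap arr[2],arr[6]; hi=5 → [5, 6, 15, 8, 9, 10, 11, 16, 18, 19, 7]
arr[mid]=15>6: swap arr[2],arr[5]; hi=4 → [5, 6, 10, 8, 9, 15, 11, 16, 18, 19, 7]
arr[mid]=10>6: swap arr[2],arr[4]; hi=3 → [5, 6, 9, 8, 10, 15, 11, 16, 18, 19, 7]
arr[mid]=9>6: swap arr[2],arr[3]; hi=2 → [5, 6, 8, 9, 10, 15, 11, 16, 18, 19, 7]
arr[mid]=8>6: swap arr[2],arr[2]; hi=1 → [5, 6, 8, 9, 10, 15, 11, 16, 18, 19, 7]
end: lo=1, hi=1; arr = [5, 6, 8, 9, 10, 15, 11, 16, 18, 19, 7]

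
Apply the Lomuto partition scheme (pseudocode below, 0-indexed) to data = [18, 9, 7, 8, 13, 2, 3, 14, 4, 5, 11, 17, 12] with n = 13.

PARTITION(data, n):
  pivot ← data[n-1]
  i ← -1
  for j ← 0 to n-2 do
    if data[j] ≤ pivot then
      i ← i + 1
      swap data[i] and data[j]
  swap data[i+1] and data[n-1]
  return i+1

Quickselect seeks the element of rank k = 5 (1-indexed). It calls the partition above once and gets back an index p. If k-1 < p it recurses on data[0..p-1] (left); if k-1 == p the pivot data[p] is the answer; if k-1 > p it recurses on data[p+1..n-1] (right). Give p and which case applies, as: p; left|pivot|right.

8; left

pivot = data[12] = 12; i = -1
j=0: data[0]=18 > 12 → no swap
j=1: data[1]=9 ≤ 12 → i=0, swap data[0],data[1] → [9, 18, 7, 8, 13, 2, 3, 14, 4, 5, 11, 17, 12]
j=2: data[2]=7 ≤ 12 → i=1, swap data[1],data[2] → [9, 7, 18, 8, 13, 2, 3, 14, 4, 5, 11, 17, 12]
j=3: data[3]=8 ≤ 12 → i=2, swap data[2],data[3] → [9, 7, 8, 18, 13, 2, 3, 14, 4, 5, 11, 17, 12]
j=4: data[4]=13 > 12 → no swap
j=5: data[5]=2 ≤ 12 → i=3, swap data[3],data[5] → [9, 7, 8, 2, 13, 18, 3, 14, 4, 5, 11, 17, 12]
j=6: data[6]=3 ≤ 12 → i=4, swap data[4],data[6] → [9, 7, 8, 2, 3, 18, 13, 14, 4, 5, 11, 17, 12]
j=7: data[7]=14 > 12 → no swap
j=8: data[8]=4 ≤ 12 → i=5, swap data[5],data[8] → [9, 7, 8, 2, 3, 4, 13, 14, 18, 5, 11, 17, 12]
j=9: data[9]=5 ≤ 12 → i=6, swap data[6],data[9] → [9, 7, 8, 2, 3, 4, 5, 14, 18, 13, 11, 17, 12]
j=10: data[10]=11 ≤ 12 → i=7, swap data[7],data[10] → [9, 7, 8, 2, 3, 4, 5, 11, 18, 13, 14, 17, 12]
j=11: data[11]=17 > 12 → no swap
final swap data[8],data[12] → [9, 7, 8, 2, 3, 4, 5, 11, 12, 13, 14, 17, 18]; return 8
p = 8; k-1 = 4 < 8 ⇒ left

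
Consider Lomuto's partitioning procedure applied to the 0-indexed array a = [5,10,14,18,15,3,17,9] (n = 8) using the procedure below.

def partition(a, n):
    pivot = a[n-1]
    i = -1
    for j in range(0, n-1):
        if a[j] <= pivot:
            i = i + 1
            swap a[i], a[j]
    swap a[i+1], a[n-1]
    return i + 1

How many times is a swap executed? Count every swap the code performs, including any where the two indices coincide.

pivot=9, i=-1
j=0: 5≤9, i=0, swap(0,0) ⇒ [5,10,14,18,15,3,17,9]
j=1: 10>9, skip
j=2: 14>9, skip
j=3: 18>9, skip
j=4: 15>9, skip
j=5: 3≤9, i=1, swap(1,5) ⇒ [5,3,14,18,15,10,17,9]
j=6: 17>9, skip
swap(2,7) ⇒ [5,3,9,18,15,10,17,14]; return 2

3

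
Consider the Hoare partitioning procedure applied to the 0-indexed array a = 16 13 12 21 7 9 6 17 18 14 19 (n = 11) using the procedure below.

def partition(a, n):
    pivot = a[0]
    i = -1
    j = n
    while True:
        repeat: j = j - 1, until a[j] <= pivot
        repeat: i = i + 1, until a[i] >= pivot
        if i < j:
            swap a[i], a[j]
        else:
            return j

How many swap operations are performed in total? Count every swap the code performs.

pivot=16
j stops at 9 (14), i stops at 0 (16); swap ⇒ 14 13 12 21 7 9 6 17 18 16 19
j stops at 6 (6), i stops at 3 (21); swap ⇒ 14 13 12 6 7 9 21 17 18 16 19
j stops at 5, i stops at 6; i≥j ⇒ return 5. a=14 13 12 6 7 9 21 17 18 16 19

2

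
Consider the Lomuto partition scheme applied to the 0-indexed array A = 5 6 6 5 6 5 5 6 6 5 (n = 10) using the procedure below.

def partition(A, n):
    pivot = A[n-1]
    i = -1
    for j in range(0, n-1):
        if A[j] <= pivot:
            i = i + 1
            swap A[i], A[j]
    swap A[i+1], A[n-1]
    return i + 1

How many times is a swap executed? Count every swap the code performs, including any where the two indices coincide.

5

pivot = A[9] = 5; i = -1
j=0: A[0]=5 ≤ 5 → i=0, swap A[0],A[0] (no change) → 5 6 6 5 6 5 5 6 6 5
j=1: A[1]=6 > 5 → no swap
j=2: A[2]=6 > 5 → no swap
j=3: A[3]=5 ≤ 5 → i=1, swap A[1],A[3] → 5 5 6 6 6 5 5 6 6 5
j=4: A[4]=6 > 5 → no swap
j=5: A[5]=5 ≤ 5 → i=2, swap A[2],A[5] → 5 5 5 6 6 6 5 6 6 5
j=6: A[6]=5 ≤ 5 → i=3, swap A[3],A[6] → 5 5 5 5 6 6 6 6 6 5
j=7: A[7]=6 > 5 → no swap
j=8: A[8]=6 > 5 → no swap
final swap A[4],A[9] → 5 5 5 5 5 6 6 6 6 6; return 4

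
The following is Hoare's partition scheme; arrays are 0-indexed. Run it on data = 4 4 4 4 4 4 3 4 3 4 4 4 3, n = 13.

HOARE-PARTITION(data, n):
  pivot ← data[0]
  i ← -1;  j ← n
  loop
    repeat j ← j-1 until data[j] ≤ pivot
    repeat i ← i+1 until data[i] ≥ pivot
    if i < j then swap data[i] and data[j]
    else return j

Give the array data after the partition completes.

pivot=4
j stops at 12 (3), i stops at 0 (4); swap ⇒ 3 4 4 4 4 4 3 4 3 4 4 4 4
j stops at 11 (4), i stops at 1 (4); swap ⇒ 3 4 4 4 4 4 3 4 3 4 4 4 4
j stops at 10 (4), i stops at 2 (4); swap ⇒ 3 4 4 4 4 4 3 4 3 4 4 4 4
j stops at 9 (4), i stops at 3 (4); swap ⇒ 3 4 4 4 4 4 3 4 3 4 4 4 4
j stops at 8 (3), i stops at 4 (4); swap ⇒ 3 4 4 4 3 4 3 4 4 4 4 4 4
j stops at 7 (4), i stops at 5 (4); swap ⇒ 3 4 4 4 3 4 3 4 4 4 4 4 4
j stops at 6, i stops at 7; i≥j ⇒ return 6. data=3 4 4 4 3 4 3 4 4 4 4 4 4

3 4 4 4 3 4 3 4 4 4 4 4 4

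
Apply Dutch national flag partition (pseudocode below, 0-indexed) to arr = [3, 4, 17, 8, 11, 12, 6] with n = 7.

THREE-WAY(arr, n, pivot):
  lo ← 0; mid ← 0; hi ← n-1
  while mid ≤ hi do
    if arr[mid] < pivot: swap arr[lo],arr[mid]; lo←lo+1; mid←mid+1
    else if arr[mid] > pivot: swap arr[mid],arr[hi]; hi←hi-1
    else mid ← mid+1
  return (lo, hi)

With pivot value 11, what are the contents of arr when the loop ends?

[3, 4, 6, 8, 11, 12, 17]

lo=0 mid=0 hi=6
3<11: swap(0,0), lo=1 mid=1 ⇒ [3, 4, 17, 8, 11, 12, 6]
4<11: swap(1,1), lo=2 mid=2 ⇒ [3, 4, 17, 8, 11, 12, 6]
17>11: swap(2,6), hi=5 ⇒ [3, 4, 6, 8, 11, 12, 17]
6<11: swap(2,2), lo=3 mid=3 ⇒ [3, 4, 6, 8, 11, 12, 17]
8<11: swap(3,3), lo=4 mid=4 ⇒ [3, 4, 6, 8, 11, 12, 17]
11=11: mid=5
12>11: swap(5,5), hi=4 ⇒ [3, 4, 6, 8, 11, 12, 17]
done. lo=4 hi=4; arr=[3, 4, 6, 8, 11, 12, 17]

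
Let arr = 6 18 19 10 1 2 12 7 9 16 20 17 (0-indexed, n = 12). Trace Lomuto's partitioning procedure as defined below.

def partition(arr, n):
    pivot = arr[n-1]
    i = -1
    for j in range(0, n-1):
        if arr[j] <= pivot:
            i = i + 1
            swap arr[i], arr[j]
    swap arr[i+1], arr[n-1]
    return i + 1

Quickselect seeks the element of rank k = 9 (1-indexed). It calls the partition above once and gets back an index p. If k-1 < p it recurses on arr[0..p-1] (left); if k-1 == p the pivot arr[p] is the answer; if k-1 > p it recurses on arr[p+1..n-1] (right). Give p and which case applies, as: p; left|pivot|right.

8; pivot

pivot=17, i=-1
j=0: 6≤17, i=0, swap(0,0) ⇒ 6 18 19 10 1 2 12 7 9 16 20 17
j=1: 18>17, skip
j=2: 19>17, skip
j=3: 10≤17, i=1, swap(1,3) ⇒ 6 10 19 18 1 2 12 7 9 16 20 17
j=4: 1≤17, i=2, swap(2,4) ⇒ 6 10 1 18 19 2 12 7 9 16 20 17
j=5: 2≤17, i=3, swap(3,5) ⇒ 6 10 1 2 19 18 12 7 9 16 20 17
j=6: 12≤17, i=4, swap(4,6) ⇒ 6 10 1 2 12 18 19 7 9 16 20 17
j=7: 7≤17, i=5, swap(5,7) ⇒ 6 10 1 2 12 7 19 18 9 16 20 17
j=8: 9≤17, i=6, swap(6,8) ⇒ 6 10 1 2 12 7 9 18 19 16 20 17
j=9: 16≤17, i=7, swap(7,9) ⇒ 6 10 1 2 12 7 9 16 19 18 20 17
j=10: 20>17, skip
swap(8,11) ⇒ 6 10 1 2 12 7 9 16 17 18 20 19; return 8
p = 8; k-1 = 8 == 8 ⇒ pivot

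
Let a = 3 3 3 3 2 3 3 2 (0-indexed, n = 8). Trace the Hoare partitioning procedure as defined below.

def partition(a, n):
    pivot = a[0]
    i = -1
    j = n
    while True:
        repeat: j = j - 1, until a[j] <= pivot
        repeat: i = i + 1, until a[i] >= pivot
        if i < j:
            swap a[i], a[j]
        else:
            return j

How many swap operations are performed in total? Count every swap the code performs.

pivot = a[0] = 3; i = -1, j = 8
j→7 (a[7]=2≤3), i→0 (a[0]=3≥3); i<j, swap → 2 3 3 3 2 3 3 3
j→6 (a[6]=3≤3), i→1 (a[1]=3≥3); i<j, swap → 2 3 3 3 2 3 3 3
j→5 (a[5]=3≤3), i→2 (a[2]=3≥3); i<j, swap → 2 3 3 3 2 3 3 3
j→4 (a[4]=2≤3), i→3 (a[3]=3≥3); i<j, swap → 2 3 3 2 3 3 3 3
j→3, i→4; i≥j, return j=3. a = 2 3 3 2 3 3 3 3

4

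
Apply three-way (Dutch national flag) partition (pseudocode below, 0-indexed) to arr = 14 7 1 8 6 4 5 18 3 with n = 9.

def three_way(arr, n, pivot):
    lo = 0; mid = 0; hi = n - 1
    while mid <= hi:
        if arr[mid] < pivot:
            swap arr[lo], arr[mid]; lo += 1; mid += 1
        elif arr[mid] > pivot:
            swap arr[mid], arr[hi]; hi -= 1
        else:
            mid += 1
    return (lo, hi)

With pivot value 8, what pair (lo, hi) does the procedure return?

(6, 6)

pivot = 8; lo=0, mid=0, hi=8
arr[mid]=14>8: swap arr[0],arr[8]; hi=7 → 3 7 1 8 6 4 5 18 14
arr[mid]=3<8: swap arr[0],arr[0]; lo=1,mid=1 → 3 7 1 8 6 4 5 18 14
arr[mid]=7<8: swap arr[1],arr[1]; lo=2,mid=2 → 3 7 1 8 6 4 5 18 14
arr[mid]=1<8: swap arr[2],arr[2]; lo=3,mid=3 → 3 7 1 8 6 4 5 18 14
arr[mid]=8=8: mid=4
arr[mid]=6<8: swap arr[3],arr[4]; lo=4,mid=5 → 3 7 1 6 8 4 5 18 14
arr[mid]=4<8: swap arr[4],arr[5]; lo=5,mid=6 → 3 7 1 6 4 8 5 18 14
arr[mid]=5<8: swap arr[5],arr[6]; lo=6,mid=7 → 3 7 1 6 4 5 8 18 14
arr[mid]=18>8: swap arr[7],arr[7]; hi=6 → 3 7 1 6 4 5 8 18 14
end: lo=6, hi=6; arr = 3 7 1 6 4 5 8 18 14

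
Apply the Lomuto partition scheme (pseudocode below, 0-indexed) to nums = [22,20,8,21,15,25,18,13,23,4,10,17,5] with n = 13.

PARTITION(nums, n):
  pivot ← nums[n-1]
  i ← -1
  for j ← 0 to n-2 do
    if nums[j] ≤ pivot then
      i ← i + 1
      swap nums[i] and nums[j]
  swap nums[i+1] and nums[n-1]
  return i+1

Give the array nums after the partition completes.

[4,5,8,21,15,25,18,13,23,22,10,17,20]

pivot = nums[12] = 5; i = -1
j=0: nums[0]=22 > 5 → no swap
j=1: nums[1]=20 > 5 → no swap
j=2: nums[2]=8 > 5 → no swap
j=3: nums[3]=21 > 5 → no swap
j=4: nums[4]=15 > 5 → no swap
j=5: nums[5]=25 > 5 → no swap
j=6: nums[6]=18 > 5 → no swap
j=7: nums[7]=13 > 5 → no swap
j=8: nums[8]=23 > 5 → no swap
j=9: nums[9]=4 ≤ 5 → i=0, swap nums[0],nums[9] → [4,20,8,21,15,25,18,13,23,22,10,17,5]
j=10: nums[10]=10 > 5 → no swap
j=11: nums[11]=17 > 5 → no swap
final swap nums[1],nums[12] → [4,5,8,21,15,25,18,13,23,22,10,17,20]; return 1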